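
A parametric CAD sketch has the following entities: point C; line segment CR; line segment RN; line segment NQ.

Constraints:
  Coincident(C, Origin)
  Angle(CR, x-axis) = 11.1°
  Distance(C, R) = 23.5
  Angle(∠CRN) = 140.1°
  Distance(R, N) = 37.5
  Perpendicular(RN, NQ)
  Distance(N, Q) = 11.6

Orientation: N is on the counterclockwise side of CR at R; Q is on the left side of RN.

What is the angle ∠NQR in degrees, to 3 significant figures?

72.8°

C is at the origin; CR runs at 11.1° with length 23.5, so R = 23.5·(cos 11.1°, sin 11.1°) = (23.1, 4.52). ∠CRN = 140.1°, so RN runs at 11.1° + (180° − 140.1°) = 51.0° from the x-axis; with |RN| = 37.5, N = R + 37.5·(cos 51.0°, sin 51.0°) = (46.7, 33.7). The perpendicularity gives NQ at right angles to RN; with |NQ| = 11.6 on the left of RN, Q = N + 11.6·(-0.777, 0.629) = (37.6, 41.0). Then cos ∠NQR = QN·QR / (|QN||QR|), giving 72.8°.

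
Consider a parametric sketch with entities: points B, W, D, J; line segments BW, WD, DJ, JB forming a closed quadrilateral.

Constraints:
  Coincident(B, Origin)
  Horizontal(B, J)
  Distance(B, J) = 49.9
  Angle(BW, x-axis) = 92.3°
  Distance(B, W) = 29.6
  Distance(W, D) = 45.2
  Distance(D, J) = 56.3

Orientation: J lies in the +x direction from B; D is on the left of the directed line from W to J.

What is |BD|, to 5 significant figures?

65.679

Checks: |BJ| = 49.90 ✓; |BW| = 29.60 ✓; |WD| = 45.20 ✓; |DJ| = 56.30 ✓.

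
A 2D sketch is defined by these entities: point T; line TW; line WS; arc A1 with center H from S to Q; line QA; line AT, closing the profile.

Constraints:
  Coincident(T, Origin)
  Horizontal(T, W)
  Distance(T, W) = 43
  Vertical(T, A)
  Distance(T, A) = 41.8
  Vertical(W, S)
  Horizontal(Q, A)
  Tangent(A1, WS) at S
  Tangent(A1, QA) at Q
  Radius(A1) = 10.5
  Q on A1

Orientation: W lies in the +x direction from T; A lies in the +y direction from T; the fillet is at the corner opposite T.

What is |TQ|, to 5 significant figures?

52.948

T is at the origin; TW is horizontal with |TW| = 43.0 and W on the +x side, so W = (43.000, 0.0000). TA is vertical with |TA| = 41.8 and A on the +y side, so A = (0.0000, 41.800). The virtual corner opposite T is at (43.000, 41.800). The tangent condition forces HS to be normal to WS and A1 meets QA tangentially, so HQ is at right angles to QA, with radius 10.5, so the center H sits 10.5 in from both sides at H = (32.500, 31.300). That places the tangent points at S = (43.000, 31.300) on WS and Q = (32.500, 41.800) on QA. Then |TQ| = |Q − T| = 52.948.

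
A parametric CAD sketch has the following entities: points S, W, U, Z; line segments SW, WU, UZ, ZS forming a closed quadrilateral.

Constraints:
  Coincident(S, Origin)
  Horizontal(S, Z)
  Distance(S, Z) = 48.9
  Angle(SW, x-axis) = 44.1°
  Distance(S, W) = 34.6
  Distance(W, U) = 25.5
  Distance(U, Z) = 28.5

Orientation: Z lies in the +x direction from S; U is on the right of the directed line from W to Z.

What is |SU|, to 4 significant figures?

20.44

Checks: |WU| = 25.50 ✓; |UZ| = 28.50 ✓.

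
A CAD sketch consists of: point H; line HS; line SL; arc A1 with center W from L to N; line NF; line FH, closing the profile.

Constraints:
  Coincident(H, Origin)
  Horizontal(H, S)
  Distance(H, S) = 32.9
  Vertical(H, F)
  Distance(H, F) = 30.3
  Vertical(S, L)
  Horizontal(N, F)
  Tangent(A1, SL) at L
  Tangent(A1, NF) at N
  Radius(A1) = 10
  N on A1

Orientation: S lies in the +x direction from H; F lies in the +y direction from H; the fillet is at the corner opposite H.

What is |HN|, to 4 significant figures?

37.98

H is at the origin; HS is horizontal with |HS| = 32.9 and S on the +x side, so S = (32.90, 0.000). H and F share the same x with |HF| = 30.3 and F on the +y side, so F = (0.000, 30.30). The virtual corner opposite H is at (32.90, 30.30). Since A1 is tangent to SL there, WL ⟂ SL and A1 meets NF tangentially, so WN is at right angles to NF, with radius 10.0, so the center W sits 10.0 in from both sides at W = (22.90, 20.30). That places the tangent points at L = (32.90, 20.30) on SL and N = (22.90, 30.30) on NF. Then |HN| = |N − H| = 37.98.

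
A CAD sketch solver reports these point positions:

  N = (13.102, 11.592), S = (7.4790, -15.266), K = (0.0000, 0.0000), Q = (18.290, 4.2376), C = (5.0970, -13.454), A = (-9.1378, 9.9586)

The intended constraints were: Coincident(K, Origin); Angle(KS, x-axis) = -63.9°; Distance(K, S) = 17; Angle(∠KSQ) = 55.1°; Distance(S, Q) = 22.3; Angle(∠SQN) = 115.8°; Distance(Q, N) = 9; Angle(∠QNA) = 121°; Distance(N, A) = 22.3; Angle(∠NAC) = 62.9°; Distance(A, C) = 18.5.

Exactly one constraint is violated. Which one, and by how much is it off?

Distance(A, C) = 18.5 — off by 8.90.

K = (0.00, 0.00) ✓; KS at -63.90° ✓; |KS| = 17.00 ✓; ∠KSQ = 55.10° ✓; |SQ| = 22.30 ✓; ∠SQN = 115.8° ✓; |QN| = 9.000 ✓; ∠QNA = 121.0° ✓; |NA| = 22.30 ✓; ∠NAC = 62.90° ✓; |AC| = 27.40 ✗.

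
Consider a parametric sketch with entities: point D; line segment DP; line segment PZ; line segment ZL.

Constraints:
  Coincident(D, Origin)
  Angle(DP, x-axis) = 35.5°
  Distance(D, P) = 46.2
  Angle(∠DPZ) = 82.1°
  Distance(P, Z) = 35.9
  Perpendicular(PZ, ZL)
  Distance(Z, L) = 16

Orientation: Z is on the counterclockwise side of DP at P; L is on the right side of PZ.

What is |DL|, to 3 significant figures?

68.5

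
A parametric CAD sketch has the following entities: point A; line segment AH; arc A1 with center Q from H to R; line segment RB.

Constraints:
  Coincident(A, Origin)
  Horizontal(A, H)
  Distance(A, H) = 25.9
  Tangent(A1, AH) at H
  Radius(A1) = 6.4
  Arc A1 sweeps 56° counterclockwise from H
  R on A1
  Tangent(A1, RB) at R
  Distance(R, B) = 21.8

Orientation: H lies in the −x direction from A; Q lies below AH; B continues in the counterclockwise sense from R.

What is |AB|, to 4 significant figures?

48.16

A is at the origin; A and H share the same y with |AH| = 25.9 and H on the −x side, so H = (-25.90, 0.000). A1 meets AH tangentially, so QH is at right angles to AH, so Q = H + (0, -6.4) = (-25.90, -6.400). On A1, H sits at bearing 90° from Q; a 56° counterclockwise sweep puts R at bearing 146°, so R = Q + 6.4·(cos 146°, sin 146°) = (-31.21, -2.821). The tangent condition forces QR to be normal to RB, so RB runs along (−sin 146°, cos 146°); with |RB| = 21.8, B = (-43.40, -20.89). Then |AB| = |B − A| = 48.16.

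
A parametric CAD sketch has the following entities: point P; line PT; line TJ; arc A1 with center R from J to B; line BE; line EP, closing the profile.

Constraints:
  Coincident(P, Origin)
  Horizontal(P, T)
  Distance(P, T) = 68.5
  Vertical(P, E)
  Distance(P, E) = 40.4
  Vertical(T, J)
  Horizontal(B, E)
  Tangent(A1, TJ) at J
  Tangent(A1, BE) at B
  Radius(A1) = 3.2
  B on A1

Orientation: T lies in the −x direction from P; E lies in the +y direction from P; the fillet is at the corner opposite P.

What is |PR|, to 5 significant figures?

75.153

P is at the origin; PT is horizontal with |PT| = 68.5 and T on the −x side, so T = (-68.500, 0.0000). P and E share the same x with |PE| = 40.4 and E on the +y side, so E = (0.0000, 40.400). The virtual corner opposite P is at (-68.500, 40.400). Since A1 is tangent to TJ there, RJ ⟂ TJ and tangency of A1 to BE means the radius RB is perpendicular to BE, with radius 3.2, so the center R sits 3.2 in from both sides at R = (-65.300, 37.200). Then |PR| = |R − P| = 75.153.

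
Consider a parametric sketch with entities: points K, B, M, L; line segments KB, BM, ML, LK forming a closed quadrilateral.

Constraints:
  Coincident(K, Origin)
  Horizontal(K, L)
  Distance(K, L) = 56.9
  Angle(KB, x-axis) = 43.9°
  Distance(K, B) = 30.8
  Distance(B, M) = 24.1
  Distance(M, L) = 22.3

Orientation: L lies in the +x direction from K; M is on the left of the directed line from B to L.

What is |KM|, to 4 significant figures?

50.20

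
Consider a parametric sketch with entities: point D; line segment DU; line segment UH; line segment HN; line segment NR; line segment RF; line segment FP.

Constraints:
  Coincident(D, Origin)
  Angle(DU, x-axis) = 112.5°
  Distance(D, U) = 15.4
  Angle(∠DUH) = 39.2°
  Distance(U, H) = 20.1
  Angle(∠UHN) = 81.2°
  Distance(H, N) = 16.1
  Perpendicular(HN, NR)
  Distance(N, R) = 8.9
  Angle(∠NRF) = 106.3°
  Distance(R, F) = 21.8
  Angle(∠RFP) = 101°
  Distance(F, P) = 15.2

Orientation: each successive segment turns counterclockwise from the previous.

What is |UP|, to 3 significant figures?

23.6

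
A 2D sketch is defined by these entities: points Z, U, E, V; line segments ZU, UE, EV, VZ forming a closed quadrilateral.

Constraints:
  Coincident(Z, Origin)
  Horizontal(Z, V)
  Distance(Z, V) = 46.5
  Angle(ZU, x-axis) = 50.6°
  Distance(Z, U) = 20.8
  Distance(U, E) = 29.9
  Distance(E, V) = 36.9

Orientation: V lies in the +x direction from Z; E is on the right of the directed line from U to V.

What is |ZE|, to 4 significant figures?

18.48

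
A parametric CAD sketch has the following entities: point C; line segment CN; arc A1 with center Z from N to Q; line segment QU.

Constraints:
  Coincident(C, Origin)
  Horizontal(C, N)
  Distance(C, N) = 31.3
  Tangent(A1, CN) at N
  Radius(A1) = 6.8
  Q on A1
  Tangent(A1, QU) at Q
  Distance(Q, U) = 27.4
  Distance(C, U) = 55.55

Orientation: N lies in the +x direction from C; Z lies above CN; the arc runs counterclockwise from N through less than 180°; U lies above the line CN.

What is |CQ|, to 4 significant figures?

38.05

C is at the origin; C and N share the same y with |CN| = 31.3 and N on the +x side, so N = (31.30, 0.000). A1 meets CN tangentially, so ZN is at right angles to CN, so Z = N + (0, 6.8) = (31.30, 6.800). Since ZQ ⟂ QU (tangency), |ZU| = √(6.8² + 27.4²) = 28.23 regardless of where Q sits on A1. So U lies on both circle(C, 55.55) and circle(Z, 28.23); the above-CN intersection is U = (46.27, 30.73). Q is the foot of the tangent from U: Q = (37.76, 4.688).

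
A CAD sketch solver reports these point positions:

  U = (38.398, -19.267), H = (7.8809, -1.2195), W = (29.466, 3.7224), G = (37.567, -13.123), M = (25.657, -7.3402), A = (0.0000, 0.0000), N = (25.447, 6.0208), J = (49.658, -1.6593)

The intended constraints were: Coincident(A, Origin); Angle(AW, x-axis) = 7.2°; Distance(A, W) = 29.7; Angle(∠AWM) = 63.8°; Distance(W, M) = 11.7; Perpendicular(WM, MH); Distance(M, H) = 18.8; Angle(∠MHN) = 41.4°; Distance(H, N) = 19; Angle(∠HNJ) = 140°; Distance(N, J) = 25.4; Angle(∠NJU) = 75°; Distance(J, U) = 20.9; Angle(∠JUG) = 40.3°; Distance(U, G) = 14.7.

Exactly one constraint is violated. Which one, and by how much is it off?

Distance(U, G) = 14.7 — off by 8.50.

A = (0.00, 0.00) ✓; AW at 7.200° ✓; |AW| = 29.70 ✓; ∠AWM = 63.80° ✓; |WM| = 11.70 ✓; ∠(WM, MH) = 90.00° ✓; |MH| = 18.80 ✓; ∠MHN = 41.40° ✓; |HN| = 19.00 ✓; ∠HNJ = 140.0° ✓; |NJ| = 25.40 ✓; ∠NJU = 75.00° ✓; |JU| = 20.90 ✓; ∠JUG = 40.30° ✓; |UG| = 6.200 ✗.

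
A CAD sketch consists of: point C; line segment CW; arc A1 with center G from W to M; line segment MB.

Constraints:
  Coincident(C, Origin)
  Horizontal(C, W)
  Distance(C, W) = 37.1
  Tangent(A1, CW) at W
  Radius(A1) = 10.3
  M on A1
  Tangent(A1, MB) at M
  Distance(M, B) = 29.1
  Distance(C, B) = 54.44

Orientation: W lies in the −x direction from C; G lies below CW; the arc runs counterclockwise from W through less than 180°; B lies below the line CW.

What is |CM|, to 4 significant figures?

48.75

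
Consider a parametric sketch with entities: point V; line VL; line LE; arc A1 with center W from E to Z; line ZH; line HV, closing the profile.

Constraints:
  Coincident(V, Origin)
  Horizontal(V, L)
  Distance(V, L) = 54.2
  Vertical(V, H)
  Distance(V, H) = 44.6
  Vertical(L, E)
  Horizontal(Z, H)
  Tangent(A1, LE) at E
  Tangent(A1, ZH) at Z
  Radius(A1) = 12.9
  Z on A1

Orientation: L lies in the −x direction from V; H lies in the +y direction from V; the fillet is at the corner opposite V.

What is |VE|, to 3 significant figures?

62.8

V is at the origin; VL is horizontal with |VL| = 54.2 and L on the −x side, so L = (-54.2, 0.00). VH is vertical with |VH| = 44.6 and H on the +y side, so H = (0.00, 44.6). The virtual corner opposite V is at (-54.2, 44.6). The tangent condition forces WE to be normal to LE and tangency of A1 to ZH means the radius WZ is perpendicular to ZH, with radius 12.9, so the center W sits 12.9 in from both sides at W = (-41.3, 31.7). That places the tangent points at E = (-54.2, 31.7) on LE and Z = (-41.3, 44.6) on ZH. Then |VE| = |E − V| = 62.8.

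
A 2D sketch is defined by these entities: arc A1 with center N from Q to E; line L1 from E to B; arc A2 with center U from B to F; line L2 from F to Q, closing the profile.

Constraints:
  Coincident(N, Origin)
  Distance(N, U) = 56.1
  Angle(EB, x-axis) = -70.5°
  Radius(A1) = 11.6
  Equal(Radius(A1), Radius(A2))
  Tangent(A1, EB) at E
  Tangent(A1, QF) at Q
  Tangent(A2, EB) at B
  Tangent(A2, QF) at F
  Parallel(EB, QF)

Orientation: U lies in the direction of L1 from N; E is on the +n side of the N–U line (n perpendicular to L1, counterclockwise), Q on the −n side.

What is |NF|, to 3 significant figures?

57.3

Tangency of A1 to both parallel lines with radius 11.6 puts E and Q at N ± 11.6·n: E = (10.9, 3.87), Q = (-10.9, -3.87). Equal radii place B and F the same way about U: B = U + 11.6·n = (29.7, -49.0), F = U − 11.6·n = (7.79, -56.8). Then |NF| = |F − N| = 57.3.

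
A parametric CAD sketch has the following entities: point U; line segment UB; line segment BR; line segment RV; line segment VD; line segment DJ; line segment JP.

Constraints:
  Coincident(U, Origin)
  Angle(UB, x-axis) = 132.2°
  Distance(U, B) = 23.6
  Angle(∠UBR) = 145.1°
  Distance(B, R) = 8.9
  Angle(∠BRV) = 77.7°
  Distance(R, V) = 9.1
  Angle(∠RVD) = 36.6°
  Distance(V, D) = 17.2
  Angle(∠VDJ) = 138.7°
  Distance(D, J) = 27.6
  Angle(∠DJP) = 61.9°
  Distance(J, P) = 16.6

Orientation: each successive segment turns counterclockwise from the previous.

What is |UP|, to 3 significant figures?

52.4

∠VDJ = 138.7° gives DJ at 94.1° from the x-axis; with |DJ| = 27.6, J = (-16.2, 51.6). ∠DJP = 61.9° gives JP at -148° from the x-axis; with |JP| = 16.6, P = (-30.2, 42.8). Then |UP| = |P − U| = 52.4.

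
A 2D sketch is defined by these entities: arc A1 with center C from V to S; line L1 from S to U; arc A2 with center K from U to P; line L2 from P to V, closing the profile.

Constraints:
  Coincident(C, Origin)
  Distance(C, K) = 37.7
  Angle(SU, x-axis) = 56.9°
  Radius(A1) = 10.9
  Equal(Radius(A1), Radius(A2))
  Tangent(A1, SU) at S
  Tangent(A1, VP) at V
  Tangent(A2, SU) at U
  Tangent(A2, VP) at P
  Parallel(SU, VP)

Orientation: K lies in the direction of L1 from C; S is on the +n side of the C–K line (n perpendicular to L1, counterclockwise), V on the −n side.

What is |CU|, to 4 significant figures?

39.24

Tangency of A1 to both parallel lines with radius 10.9 puts S and V at C ± 10.9·n: S = (-9.131, 5.953), V = (9.131, -5.953). Equal radii place U and P the same way about K: U = K + 10.9·n = (11.46, 37.53), P = K − 10.9·n = (29.72, 25.63). Then |CU| = |U − C| = 39.24.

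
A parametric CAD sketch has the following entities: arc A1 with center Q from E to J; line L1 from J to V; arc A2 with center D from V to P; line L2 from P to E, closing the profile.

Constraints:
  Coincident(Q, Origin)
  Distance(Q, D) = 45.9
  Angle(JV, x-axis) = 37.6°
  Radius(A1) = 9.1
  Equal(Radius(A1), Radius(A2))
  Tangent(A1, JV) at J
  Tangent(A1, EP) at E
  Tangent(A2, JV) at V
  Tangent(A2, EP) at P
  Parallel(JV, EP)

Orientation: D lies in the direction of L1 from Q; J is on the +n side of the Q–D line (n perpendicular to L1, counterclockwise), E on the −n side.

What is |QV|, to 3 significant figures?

46.8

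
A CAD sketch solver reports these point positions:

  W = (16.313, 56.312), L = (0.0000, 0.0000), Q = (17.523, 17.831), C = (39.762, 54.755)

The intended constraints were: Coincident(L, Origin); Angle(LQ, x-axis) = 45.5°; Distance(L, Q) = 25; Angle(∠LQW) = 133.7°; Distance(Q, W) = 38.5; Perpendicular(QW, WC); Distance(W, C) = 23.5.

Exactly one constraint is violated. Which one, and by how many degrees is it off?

Perpendicular(QW, WC) — off by 5.60°.

L = (0.00, 0.00) ✓; LQ at 45.50° ✓; |LQ| = 25.00 ✓; ∠LQW = 133.7° ✓; |QW| = 38.50 ✓; ∠(QW, WC) = 95.60° ✗; |WC| = 23.50 ✓.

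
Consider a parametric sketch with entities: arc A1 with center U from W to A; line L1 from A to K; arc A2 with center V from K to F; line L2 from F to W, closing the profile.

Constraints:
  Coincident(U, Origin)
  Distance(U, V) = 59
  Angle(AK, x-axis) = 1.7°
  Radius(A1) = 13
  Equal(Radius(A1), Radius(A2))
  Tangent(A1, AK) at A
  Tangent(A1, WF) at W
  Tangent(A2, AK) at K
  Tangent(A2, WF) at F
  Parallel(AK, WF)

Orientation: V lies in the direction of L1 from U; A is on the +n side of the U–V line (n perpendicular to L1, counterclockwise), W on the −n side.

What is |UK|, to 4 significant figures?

60.42

The slot axis is L1's direction at 1.7°, so u = (cos 1.7°, sin 1.7°) = (0.9996, 0.02967) and n = (−sin 1.7°, cos 1.7°) = (-0.02967, 0.9996). U is at the origin and V lies 59.0 along u from U, so V = 59.0·u = (58.97, 1.750). Tangency of A1 to both parallel lines with radius 13.0 puts A and W at U ± 13.0·n: A = (-0.3857, 12.99), W = (0.3857, -12.99). Equal radii place K and F the same way about V: K = V + 13.0·n = (58.59, 14.74), F = V − 13.0·n = (59.36, -11.24). Then |UK| = |K − U| = 60.42.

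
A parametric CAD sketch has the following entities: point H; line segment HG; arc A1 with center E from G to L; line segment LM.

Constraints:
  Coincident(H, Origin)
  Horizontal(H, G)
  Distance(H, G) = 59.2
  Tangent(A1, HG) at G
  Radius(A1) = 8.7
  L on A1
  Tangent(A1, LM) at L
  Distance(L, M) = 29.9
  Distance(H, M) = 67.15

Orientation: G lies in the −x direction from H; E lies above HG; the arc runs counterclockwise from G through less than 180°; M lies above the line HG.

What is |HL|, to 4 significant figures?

51.51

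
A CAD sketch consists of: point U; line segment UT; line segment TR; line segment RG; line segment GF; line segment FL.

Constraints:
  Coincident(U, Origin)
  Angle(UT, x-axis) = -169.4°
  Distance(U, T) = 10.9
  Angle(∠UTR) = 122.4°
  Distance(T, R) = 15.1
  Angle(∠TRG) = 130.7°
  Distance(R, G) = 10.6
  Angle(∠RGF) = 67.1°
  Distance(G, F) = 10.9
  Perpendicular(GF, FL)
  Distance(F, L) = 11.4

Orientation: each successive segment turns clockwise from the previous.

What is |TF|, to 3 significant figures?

16.3

U is at the origin; UT runs at -169.4° with length 10.9, so T = (-10.7, -2.01). ∠UTR = 122.4° gives TR at 133° from the x-axis; with |TR| = 15.1, R = (-21.0, 9.04). ∠TRG = 130.7° gives RG at 83.7° from the x-axis; with |RG| = 10.6, G = (-19.8, 19.6). ∠RGF = 67.1° gives GF at -29.2° from the x-axis; with |GF| = 10.9, F = (-10.3, 14.3). Then |TF| = |F − T| = 16.3.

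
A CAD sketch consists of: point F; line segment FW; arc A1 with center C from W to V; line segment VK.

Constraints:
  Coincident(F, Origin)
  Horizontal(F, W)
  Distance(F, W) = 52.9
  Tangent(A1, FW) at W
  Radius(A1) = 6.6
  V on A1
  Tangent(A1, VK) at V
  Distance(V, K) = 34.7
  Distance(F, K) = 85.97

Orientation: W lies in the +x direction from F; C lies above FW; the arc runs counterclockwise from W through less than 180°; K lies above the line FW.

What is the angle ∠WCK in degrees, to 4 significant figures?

125.9°

F is at the origin; F and W share the same y with |FW| = 52.9 and W on the +x side, so W = (52.90, 0.000). Tangency of A1 to FW means the radius CW is perpendicular to FW, so C = W + (0, 6.6) = (52.90, 6.600). Since CV ⟂ VK (tangency), |CK| = √(6.6² + 34.7²) = 35.32 regardless of where V sits on A1. So K lies on both circle(F, 85.97) and circle(C, 35.32); the above-FW intersection is K = (81.52, 27.30). V is the foot of the tangent from K: V = (57.70, 2.069).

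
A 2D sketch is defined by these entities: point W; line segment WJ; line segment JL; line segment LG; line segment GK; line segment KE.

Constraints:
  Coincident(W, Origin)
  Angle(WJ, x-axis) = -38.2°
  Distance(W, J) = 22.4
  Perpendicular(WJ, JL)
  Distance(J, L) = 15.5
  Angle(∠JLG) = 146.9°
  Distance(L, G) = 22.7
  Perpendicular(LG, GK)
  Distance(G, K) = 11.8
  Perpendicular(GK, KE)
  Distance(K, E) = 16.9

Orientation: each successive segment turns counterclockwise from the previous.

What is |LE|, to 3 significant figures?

13.1

W is at the origin; WJ runs at -38.2° with length 22.4, so J = (17.6, -13.9). WJ is perpendicular to JL, so JL runs at 51.8°; with |JL| = 15.5, L = (27.2, -1.67). ∠JLG = 146.9° gives LG at 84.9° from the x-axis; with |LG| = 22.7, G = (29.2, 20.9). LG ⟂ GK, so GK runs at 175°; with |GK| = 11.8, K = (17.5, 22.0). GK ⟂ KE, so KE runs at -95.1°; with |KE| = 16.9, E = (16.0, 5.15). Then |LE| = |E − L| = 13.1.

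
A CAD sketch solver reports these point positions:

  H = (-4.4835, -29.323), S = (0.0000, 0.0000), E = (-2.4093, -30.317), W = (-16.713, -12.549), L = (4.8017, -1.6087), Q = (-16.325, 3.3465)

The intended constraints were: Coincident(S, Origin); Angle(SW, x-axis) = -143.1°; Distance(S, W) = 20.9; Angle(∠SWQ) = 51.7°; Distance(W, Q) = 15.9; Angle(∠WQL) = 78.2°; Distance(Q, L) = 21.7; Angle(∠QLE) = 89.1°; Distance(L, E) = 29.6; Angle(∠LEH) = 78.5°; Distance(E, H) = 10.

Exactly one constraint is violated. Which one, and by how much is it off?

Distance(E, H) = 10 — off by 7.70.

S = (0.00, 0.00) ✓; SW at -143.1° ✓; |SW| = 20.90 ✓; ∠SWQ = 51.70° ✓; |WQ| = 15.90 ✓; ∠WQL = 78.20° ✓; |QL| = 21.70 ✓; ∠QLE = 89.10° ✓; |LE| = 29.60 ✓; ∠LEH = 78.50° ✓; |EH| = 2.300 ✗.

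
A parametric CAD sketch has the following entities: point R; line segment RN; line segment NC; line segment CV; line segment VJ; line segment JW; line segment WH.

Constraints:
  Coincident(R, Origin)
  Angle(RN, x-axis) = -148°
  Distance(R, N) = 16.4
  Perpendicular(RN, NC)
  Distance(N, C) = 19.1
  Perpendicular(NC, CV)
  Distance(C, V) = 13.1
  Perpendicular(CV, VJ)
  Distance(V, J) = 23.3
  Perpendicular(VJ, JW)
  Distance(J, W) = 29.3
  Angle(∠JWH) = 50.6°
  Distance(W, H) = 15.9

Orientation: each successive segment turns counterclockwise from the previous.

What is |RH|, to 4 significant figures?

23.92

R is at the origin; RN runs at -148.0° with length 16.4, so N = (-13.91, -8.691). RN is perpendicular to NC, so NC runs at -58.00°; with |NC| = 19.1, C = (-3.787, -24.89). NC ⟂ CV, so CV runs at 32.00°; with |CV| = 13.1, V = (7.323, -17.95). CV is perpendicular to VJ, so VJ runs at 122.0°; with |VJ| = 23.3, J = (-5.024, 1.813). VJ is perpendicular to JW, so JW runs at -148.0°; with |JW| = 29.3, W = (-29.87, -13.71). ∠JWH = 50.6° gives WH at -18.60° from the x-axis; with |WH| = 15.9, H = (-14.80, -18.79). Then |RH| = |H − R| = 23.92.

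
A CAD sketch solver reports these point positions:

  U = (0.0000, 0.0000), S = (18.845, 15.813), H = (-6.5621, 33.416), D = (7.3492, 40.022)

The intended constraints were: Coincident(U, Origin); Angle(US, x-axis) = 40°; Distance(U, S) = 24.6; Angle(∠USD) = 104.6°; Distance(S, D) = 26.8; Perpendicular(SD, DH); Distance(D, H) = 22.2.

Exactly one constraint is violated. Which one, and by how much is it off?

Distance(D, H) = 22.2 — off by 6.80.

U = (0.00, 0.00) ✓; US at 40.00° ✓; |US| = 24.60 ✓; ∠USD = 104.6° ✓; |SD| = 26.80 ✓; ∠(SD, DH) = 90.00° ✓; |DH| = 15.40 ✗.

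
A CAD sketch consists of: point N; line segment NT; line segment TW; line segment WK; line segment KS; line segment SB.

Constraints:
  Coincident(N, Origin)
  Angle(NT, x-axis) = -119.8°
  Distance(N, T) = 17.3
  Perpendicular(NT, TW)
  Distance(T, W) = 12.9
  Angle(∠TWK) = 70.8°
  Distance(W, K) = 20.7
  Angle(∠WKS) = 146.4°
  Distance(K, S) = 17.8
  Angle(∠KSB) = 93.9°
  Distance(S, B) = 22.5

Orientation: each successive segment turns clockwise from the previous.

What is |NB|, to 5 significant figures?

23.214

N is at the origin; NT runs at -119.8° with length 17.3, so T = (-8.5976, -15.012). NT ⟂ TW, so TW runs at 150.20°; with |TW| = 12.9, W = (-19.792, -8.6014). ∠TWK = 70.8° gives WK at 41.000° from the x-axis; with |WK| = 20.7, K = (-4.1693, 4.9790). ∠WKS = 146.4° gives KS at 7.4000° from the x-axis; with |KS| = 17.8, S = (13.482, 7.2716). ∠KSB = 93.9° gives SB at -78.700° from the x-axis; with |SB| = 22.5, B = (17.891, -14.792). Then |NB| = |B − N| = 23.214.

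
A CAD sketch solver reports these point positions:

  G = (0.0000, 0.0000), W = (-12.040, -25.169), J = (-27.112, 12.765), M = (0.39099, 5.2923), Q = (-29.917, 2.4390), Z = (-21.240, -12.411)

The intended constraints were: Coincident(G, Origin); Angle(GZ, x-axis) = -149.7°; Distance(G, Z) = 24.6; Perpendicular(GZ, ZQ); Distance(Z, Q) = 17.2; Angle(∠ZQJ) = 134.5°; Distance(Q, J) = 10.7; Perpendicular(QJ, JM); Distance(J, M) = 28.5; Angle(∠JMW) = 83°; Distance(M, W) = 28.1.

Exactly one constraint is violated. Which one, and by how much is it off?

Distance(M, W) = 28.1 — off by 4.80.

G = (0.00, 0.00) ✓; GZ at -149.7° ✓; |GZ| = 24.60 ✓; ∠(GZ, ZQ) = 90.00° ✓; |ZQ| = 17.20 ✓; ∠ZQJ = 134.5° ✓; |QJ| = 10.70 ✓; ∠(QJ, JM) = 90.00° ✓; |JM| = 28.50 ✓; ∠JMW = 83.00° ✓; |MW| = 32.90 ✗.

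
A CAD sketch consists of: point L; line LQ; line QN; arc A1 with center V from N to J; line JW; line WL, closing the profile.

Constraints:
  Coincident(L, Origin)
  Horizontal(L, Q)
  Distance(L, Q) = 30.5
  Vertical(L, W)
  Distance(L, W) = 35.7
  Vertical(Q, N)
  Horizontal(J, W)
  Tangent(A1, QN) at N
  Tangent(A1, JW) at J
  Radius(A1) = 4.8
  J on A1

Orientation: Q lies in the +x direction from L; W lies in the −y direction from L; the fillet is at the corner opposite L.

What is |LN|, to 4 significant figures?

43.42

L is at the origin; LQ is horizontal with |LQ| = 30.5 and Q on the +x side, so Q = (30.50, 0.000). LW is vertical with |LW| = 35.7 and W on the −y side, so W = (0.000, -35.70). The virtual corner opposite L is at (30.50, -35.70). Since A1 is tangent to QN there, VN ⟂ QN and tangency of A1 to JW means the radius VJ is perpendicular to JW, with radius 4.8, so the center V sits 4.8 in from both sides at V = (25.70, -30.90). That places the tangent points at N = (30.50, -30.90) on QN and J = (25.70, -35.70) on JW. Then |LN| = |N − L| = 43.42.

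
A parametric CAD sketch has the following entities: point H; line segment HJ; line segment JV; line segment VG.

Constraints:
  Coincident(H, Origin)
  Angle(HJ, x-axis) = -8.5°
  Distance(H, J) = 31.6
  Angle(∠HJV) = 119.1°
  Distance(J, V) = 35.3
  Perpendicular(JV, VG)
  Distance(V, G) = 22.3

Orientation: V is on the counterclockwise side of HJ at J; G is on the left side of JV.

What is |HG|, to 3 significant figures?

50.9

H is at the origin; HJ runs at -8.5° with length 31.6, so J = 31.6·(cos -8.5°, sin -8.5°) = (31.3, -4.67). ∠HJV = 119.1°, so JV runs at -8.5° + (180° − 119.1°) = 52.4° from the x-axis; with |JV| = 35.3, V = J + 35.3·(cos 52.4°, sin 52.4°) = (52.8, 23.3). JV ⟂ VG; with |VG| = 22.3 on the left of JV, G = V + 22.3·(-0.792, 0.610) = (35.1, 36.9). Then |HG| = |G − H| = 50.9.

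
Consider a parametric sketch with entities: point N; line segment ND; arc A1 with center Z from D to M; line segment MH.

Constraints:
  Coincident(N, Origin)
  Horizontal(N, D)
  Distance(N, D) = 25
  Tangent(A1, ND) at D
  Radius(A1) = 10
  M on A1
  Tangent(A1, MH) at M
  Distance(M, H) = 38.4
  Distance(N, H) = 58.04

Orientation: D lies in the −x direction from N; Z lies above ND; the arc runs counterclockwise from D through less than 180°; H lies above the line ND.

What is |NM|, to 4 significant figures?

21.02

N is at the origin; ND is horizontal with |ND| = 25.0 and D on the −x side, so D = (-25.00, 0.000). A1 meets ND tangentially, so ZD is at right angles to ND, so Z = D + (0, 10) = (-25.00, 10.00). Since ZM ⟂ MH (tangency), |ZH| = √(10.0² + 38.4²) = 39.68 regardless of where M sits on A1. So H lies on both circle(N, 58.04) and circle(Z, 39.68); the above-ND intersection is H = (-30.67, 49.27). M is the foot of the tangent from H: M = (-15.78, 13.88).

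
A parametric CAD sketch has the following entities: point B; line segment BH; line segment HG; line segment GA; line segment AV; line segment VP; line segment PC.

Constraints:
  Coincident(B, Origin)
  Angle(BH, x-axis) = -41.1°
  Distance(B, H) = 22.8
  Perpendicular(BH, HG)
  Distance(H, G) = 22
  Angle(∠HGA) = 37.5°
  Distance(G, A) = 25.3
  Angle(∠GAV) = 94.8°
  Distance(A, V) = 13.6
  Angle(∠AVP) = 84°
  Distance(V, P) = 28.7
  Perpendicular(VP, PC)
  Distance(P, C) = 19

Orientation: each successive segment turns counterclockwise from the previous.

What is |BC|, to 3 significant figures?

33.2

∠AVP = 84.0° gives VP at 12.6° from the x-axis; with |VP| = 28.7, P = (36.4, -10.7). The perpendicularity gives PC at right angles to VP, so PC runs at 103°; with |PC| = 19.0, C = (32.3, 7.88). Then |BC| = |C − B| = 33.2.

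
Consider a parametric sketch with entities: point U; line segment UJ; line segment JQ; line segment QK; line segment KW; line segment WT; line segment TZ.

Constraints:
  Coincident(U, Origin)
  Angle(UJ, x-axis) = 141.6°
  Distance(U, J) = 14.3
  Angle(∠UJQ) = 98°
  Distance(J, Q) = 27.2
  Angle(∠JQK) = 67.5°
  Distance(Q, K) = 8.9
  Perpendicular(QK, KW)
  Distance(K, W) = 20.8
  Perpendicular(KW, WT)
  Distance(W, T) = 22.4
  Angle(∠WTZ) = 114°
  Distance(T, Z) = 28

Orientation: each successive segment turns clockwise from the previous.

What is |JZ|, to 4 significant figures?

46.27

U is at the origin; UJ runs at 141.6° with length 14.3, so J = (-11.21, 8.882). ∠UJQ = 98.0° gives JQ at 59.60° from the x-axis; with |JQ| = 27.2, Q = (2.557, 32.34). ∠JQK = 67.5° gives QK at -52.90° from the x-axis; with |QK| = 8.9, K = (7.926, 25.24). QK ⟂ KW, so KW runs at -142.9°; with |KW| = 20.8, W = (-8.664, 12.70). KW is perpendicular to WT, so WT runs at 127.1°; with |WT| = 22.4, T = (-22.18, 30.56). ∠WTZ = 114.0° gives TZ at 61.10° from the x-axis; with |TZ| = 28.0, Z = (-8.644, 55.08). Then |JZ| = |Z − J| = 46.27.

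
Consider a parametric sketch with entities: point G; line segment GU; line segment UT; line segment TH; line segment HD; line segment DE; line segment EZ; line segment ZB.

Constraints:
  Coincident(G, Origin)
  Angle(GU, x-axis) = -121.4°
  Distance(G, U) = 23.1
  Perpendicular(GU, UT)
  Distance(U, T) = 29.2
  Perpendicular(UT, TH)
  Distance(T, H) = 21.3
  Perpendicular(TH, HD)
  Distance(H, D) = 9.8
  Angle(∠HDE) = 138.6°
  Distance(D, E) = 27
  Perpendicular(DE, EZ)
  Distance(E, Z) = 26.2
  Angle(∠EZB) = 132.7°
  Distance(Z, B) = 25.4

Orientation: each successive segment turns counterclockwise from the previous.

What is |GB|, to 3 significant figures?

57.8

DE is perpendicular to EZ, so EZ runs at -80.0°; with |EZ| = 26.2, Z = (-6.42, -42.1). ∠EZB = 132.7° gives ZB at -32.7° from the x-axis; with |ZB| = 25.4, B = (15.0, -55.9). Then |GB| = |B − G| = 57.8.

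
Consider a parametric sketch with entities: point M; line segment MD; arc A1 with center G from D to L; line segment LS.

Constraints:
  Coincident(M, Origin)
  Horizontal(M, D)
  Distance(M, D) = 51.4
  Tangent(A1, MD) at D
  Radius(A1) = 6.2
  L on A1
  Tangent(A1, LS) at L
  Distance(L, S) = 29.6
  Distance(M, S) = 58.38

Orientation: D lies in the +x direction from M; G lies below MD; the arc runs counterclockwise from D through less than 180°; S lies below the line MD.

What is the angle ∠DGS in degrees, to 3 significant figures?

170°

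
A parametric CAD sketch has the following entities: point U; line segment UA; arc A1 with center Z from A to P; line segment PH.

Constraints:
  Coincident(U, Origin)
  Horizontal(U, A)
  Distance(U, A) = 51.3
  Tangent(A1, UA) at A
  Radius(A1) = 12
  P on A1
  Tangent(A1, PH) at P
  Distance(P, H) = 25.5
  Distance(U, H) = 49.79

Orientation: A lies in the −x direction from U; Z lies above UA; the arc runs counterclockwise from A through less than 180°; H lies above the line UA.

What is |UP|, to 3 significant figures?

40.7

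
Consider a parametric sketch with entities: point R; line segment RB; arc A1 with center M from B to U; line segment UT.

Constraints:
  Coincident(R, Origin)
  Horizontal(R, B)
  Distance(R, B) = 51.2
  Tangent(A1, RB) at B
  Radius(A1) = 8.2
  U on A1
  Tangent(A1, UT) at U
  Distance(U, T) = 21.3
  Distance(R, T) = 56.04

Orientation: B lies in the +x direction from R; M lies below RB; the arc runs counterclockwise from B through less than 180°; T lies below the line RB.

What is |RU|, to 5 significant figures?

44.201

Checks: ∠(MB, BR) = 90.00° ✓; |MU| = 8.200 ✓; ∠(MU, UT) = 90.00° ✓; |UT| = 21.30 ✓; |RT| = 56.04 ✓.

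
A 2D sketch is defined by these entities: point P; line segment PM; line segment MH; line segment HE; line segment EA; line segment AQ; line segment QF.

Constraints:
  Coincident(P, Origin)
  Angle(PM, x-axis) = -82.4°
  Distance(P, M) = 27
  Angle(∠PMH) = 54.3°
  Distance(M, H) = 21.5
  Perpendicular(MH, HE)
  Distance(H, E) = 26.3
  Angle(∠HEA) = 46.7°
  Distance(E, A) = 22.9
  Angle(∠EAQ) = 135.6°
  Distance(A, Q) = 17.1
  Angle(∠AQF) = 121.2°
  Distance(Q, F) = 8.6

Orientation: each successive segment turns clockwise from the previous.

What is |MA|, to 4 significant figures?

11.65

MH ⟂ HE, so HE runs at 61.90°; with |HE| = 26.3, E = (-3.007, 6.564). ∠HEA = 46.7° gives EA at -71.40° from the x-axis; with |EA| = 22.9, A = (4.297, -15.14). Then |MA| = |A − M| = 11.65.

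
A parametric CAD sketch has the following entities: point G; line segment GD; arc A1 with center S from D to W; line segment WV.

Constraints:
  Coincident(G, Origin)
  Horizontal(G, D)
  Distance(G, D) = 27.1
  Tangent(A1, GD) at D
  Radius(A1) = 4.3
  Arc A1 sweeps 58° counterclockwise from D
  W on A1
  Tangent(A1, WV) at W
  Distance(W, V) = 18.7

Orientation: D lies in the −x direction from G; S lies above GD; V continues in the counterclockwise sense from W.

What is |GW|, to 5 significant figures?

23.540

G is at the origin; G and D share the same y with |GD| = 27.1 and D on the −x side, so D = (-27.100, 0.0000). Tangency of A1 to GD means the radius SD is perpendicular to GD, so S = D + (0, 4.3) = (-27.100, 4.3000). On A1, D sits at bearing -90° from S; a 58° counterclockwise sweep puts W at bearing -32°, so W = S + 4.3·(cos -32°, sin -32°) = (-23.453, 2.0213). Then |GW| = |W − G| = 23.540.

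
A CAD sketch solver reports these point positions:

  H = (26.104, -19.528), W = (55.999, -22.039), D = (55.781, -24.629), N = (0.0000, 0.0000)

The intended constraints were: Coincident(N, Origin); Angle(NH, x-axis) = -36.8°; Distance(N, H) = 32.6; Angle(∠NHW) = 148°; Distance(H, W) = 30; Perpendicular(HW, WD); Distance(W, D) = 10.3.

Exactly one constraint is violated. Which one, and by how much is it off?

Distance(W, D) = 10.3 — off by 7.70.

N = (0.00, 0.00) ✓; NH at -36.80° ✓; |NH| = 32.60 ✓; ∠NHW = 148.0° ✓; |HW| = 30.00 ✓; ∠(HW, WD) = 90.01° ✓; |WD| = 2.599 ✗.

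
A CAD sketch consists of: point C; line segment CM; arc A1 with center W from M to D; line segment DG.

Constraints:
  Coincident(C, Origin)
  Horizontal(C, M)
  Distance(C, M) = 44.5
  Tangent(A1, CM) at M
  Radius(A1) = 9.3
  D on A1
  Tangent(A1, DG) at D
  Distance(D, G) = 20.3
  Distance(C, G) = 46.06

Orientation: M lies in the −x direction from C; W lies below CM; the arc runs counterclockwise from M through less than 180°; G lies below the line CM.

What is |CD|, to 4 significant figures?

53.16

C is at the origin; C and M share the same y with |CM| = 44.5 and M on the −x side, so M = (-44.50, 0.000). Since A1 is tangent to CM there, WM ⟂ CM, so W = M + (0, -9.3) = (-44.50, -9.300). Since WD ⟂ DG (tangency), |WG| = √(9.3² + 20.3²) = 22.33 regardless of where D sits on A1. So G lies on both circle(C, 46.06) and circle(W, 22.33); the below-CM intersection is G = (-35.26, -29.63). D is the foot of the tangent from G: D = (-50.60, -16.32).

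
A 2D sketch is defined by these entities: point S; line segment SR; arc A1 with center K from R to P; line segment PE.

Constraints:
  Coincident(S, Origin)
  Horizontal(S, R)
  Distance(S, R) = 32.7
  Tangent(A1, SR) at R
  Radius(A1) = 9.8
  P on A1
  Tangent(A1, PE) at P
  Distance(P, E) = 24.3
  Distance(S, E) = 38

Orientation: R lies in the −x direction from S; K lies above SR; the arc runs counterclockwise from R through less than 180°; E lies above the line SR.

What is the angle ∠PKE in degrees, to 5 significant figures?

68.036°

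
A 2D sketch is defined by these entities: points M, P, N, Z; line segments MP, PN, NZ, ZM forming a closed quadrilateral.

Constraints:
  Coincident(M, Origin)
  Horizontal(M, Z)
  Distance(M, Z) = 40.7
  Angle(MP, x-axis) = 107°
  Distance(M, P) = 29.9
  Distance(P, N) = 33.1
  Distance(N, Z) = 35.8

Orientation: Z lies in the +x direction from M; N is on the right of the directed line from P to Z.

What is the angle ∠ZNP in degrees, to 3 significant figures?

112°

M is at the origin; MZ is horizontal with |MZ| = 40.7 and Z in +x, so Z = (40.7, 0). MP runs at 107.0° with |MP| = 29.9, so P = (-8.74, 28.6). N is determined by |PN| = 33.1 and |NZ| = 35.8 together: it lies at the intersection of circle(P, 33.1) and circle(Z, 35.8). With |PZ| = 57.1, the foot of the radical line on PZ is 26.9 from P and the perpendicular offset is √(33.1² − 26.9²) = 19.2. Taking the right-of-PZ solution: N = (4.93, -1.55).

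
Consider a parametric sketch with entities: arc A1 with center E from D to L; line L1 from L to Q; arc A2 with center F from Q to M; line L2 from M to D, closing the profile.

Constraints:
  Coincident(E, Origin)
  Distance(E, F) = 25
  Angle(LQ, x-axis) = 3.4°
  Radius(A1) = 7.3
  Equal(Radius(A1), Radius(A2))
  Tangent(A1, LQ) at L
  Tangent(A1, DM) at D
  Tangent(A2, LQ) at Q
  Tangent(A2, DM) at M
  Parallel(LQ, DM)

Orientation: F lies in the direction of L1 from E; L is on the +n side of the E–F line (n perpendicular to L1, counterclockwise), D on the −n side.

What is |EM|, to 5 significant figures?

26.044

The slot axis is L1's direction at 3.4°, so u = (cos 3.4°, sin 3.4°) = (0.99824, 0.059306) and n = (−sin 3.4°, cos 3.4°) = (-0.059306, 0.99824). E is at the origin and F lies 25.0 along u from E, so F = 25.0·u = (24.956, 1.4827). Tangency of A1 to both parallel lines with radius 7.3 puts L and D at E ± 7.3·n: L = (-0.43294, 7.2872), D = (0.43294, -7.2872). Equal radii place Q and M the same way about F: Q = F + 7.3·n = (24.523, 8.7698), M = F − 7.3·n = (25.389, -5.8045). Then |EM| = |M − E| = 26.044.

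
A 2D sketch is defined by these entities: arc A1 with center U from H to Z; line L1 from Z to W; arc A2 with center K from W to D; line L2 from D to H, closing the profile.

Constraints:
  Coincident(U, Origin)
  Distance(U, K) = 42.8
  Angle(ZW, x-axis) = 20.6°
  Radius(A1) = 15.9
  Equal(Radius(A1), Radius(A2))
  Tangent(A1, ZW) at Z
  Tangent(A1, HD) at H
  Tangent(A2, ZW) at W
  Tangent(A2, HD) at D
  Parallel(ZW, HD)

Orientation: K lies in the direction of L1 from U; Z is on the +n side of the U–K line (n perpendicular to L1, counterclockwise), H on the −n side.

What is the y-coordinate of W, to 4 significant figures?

29.94

The slot axis is L1's direction at 20.6°, so u = (cos 20.6°, sin 20.6°) = (0.9361, 0.3518) and n = (−sin 20.6°, cos 20.6°) = (-0.3518, 0.9361). U is at the origin and K lies 42.8 along u from U, so K = 42.8·u = (40.06, 15.06). Tangency of A1 to both parallel lines with radius 15.9 puts Z and H at U ± 15.9·n: Z = (-5.594, 14.88), H = (5.594, -14.88). Equal radii place W and D the same way about K: W = K + 15.9·n = (34.47, 29.94), D = K − 15.9·n = (45.66, 0.1755). So W.y = 29.94.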